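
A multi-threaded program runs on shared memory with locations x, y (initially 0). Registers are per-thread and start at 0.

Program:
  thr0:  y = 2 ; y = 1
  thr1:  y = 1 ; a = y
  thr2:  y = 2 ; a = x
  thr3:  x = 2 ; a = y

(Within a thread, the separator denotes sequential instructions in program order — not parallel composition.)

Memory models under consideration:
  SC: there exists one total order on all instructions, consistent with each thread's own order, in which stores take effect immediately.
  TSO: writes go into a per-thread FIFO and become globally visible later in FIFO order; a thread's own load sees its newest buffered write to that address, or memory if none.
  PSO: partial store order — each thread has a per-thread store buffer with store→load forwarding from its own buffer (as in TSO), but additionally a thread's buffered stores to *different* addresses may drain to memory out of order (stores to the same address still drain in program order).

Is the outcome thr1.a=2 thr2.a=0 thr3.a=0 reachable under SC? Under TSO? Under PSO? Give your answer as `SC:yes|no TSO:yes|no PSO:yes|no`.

outcome vector order: (thr1.a,thr2.a,thr3.a)
under SC → <1 0 1>, <1 0 2>, <1 2 0>, <1 2 1>, <1 2 2>, <2 0 1>, <2 0 2>, <2 2 0>, <2 2 1>, <2 2 2>
under TSO → <1 0 0>, <1 0 1>, <1 0 2>, <1 2 0>, <1 2 1>, <1 2 2>, <2 0 0>, <2 0 1>, <2 0 2>, <2 2 0>, <2 2 1>, <2 2 2>
under PSO → <1 0 0>, <1 0 1>, <1 0 2>, <1 2 0>, <1 2 1>, <1 2 2>, <2 0 0>, <2 0 1>, <2 0 2>, <2 2 0>, <2 2 1>, <2 2 2>
target <2 0 0> ∈ {TSO,PSO}

SC:no TSO:yes PSO:yes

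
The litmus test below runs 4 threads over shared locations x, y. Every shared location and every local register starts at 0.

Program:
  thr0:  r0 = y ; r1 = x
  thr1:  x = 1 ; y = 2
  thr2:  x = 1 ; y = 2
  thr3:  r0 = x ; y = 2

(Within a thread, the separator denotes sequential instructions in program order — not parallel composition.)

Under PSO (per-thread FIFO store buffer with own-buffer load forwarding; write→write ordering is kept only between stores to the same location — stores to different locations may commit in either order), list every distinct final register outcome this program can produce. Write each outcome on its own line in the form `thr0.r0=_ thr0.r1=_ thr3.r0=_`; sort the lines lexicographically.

thr0.r0=0 thr0.r1=0 thr3.r0=0
thr0.r0=0 thr0.r1=0 thr3.r0=1
thr0.r0=0 thr0.r1=1 thr3.r0=0
thr0.r0=0 thr0.r1=1 thr3.r0=1
thr0.r0=2 thr0.r1=0 thr3.r0=0
thr0.r0=2 thr0.r1=0 thr3.r0=1
thr0.r0=2 thr0.r1=1 thr3.r0=0
thr0.r0=2 thr0.r1=1 thr3.r0=1

outcome vector order: (thr0.r0,thr0.r1,thr3.r0)
|PSO outcomes| = 8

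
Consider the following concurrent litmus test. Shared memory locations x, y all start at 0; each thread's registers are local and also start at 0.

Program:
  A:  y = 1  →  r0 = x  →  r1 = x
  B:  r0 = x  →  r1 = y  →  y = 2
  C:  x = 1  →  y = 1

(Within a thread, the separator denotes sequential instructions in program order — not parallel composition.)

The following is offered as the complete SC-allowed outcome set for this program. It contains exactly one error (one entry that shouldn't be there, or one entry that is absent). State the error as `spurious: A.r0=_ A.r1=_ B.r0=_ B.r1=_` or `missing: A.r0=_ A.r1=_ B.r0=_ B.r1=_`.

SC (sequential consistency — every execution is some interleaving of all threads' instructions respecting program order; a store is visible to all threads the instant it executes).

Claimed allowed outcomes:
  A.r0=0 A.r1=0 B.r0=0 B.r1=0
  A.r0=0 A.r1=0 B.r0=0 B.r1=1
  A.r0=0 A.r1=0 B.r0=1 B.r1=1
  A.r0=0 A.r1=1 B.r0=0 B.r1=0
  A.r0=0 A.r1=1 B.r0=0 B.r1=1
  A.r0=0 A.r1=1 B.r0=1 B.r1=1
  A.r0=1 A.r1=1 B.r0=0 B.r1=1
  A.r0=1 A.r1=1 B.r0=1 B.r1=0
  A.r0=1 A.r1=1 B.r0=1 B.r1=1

outcome vector order: (A.r0,A.r1,B.r0,B.r1)
SC: 10 outcomes — {0000, 0001, 0011, 0100, 0101, 0111, 1100, 1101, 1110, 1111}
SC∖claimed = {1100}

missing: A.r0=1 A.r1=1 B.r0=0 B.r1=0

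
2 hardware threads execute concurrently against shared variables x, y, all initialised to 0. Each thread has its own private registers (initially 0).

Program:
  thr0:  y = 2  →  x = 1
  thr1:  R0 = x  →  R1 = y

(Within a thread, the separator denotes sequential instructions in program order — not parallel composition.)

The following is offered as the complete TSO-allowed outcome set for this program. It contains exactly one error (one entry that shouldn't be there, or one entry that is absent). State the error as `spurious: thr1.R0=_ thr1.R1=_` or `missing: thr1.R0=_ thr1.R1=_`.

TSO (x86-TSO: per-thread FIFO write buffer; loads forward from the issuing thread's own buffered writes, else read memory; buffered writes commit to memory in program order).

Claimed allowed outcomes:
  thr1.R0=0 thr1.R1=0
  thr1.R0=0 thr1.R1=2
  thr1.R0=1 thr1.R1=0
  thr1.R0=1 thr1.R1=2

outcome vector order: (thr1.R0,thr1.R1)
[TSO] allowed = {(0,0); (0,2); (1,2)}
claimed∖TSO = {(1,0)}

spurious: thr1.R0=1 thr1.R1=0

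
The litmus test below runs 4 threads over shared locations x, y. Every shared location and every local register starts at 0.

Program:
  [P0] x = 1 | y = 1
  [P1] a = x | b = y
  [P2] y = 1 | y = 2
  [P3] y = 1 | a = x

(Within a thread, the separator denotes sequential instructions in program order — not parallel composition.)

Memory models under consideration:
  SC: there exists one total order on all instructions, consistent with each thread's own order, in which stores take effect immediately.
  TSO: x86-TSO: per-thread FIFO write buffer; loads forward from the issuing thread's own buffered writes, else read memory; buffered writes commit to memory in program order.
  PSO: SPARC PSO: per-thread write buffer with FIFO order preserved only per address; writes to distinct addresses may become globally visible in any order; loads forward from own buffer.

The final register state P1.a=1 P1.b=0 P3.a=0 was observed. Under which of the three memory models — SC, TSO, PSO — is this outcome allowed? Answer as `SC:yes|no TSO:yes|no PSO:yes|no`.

SC:no TSO:yes PSO:yes

outcome vector order: (P1.a,P1.b,P3.a)
[SC] allowed = {<0 0 0>; <0 0 1>; <0 1 0>; <0 1 1>; <0 2 0>; <0 2 1>; <1 0 1>; <1 1 0>; <1 1 1>; <1 2 0>; <1 2 1>}
[TSO] allowed = {<0 0 0>; <0 0 1>; <0 1 0>; <0 1 1>; <0 2 0>; <0 2 1>; <1 0 0>; <1 0 1>; <1 1 0>; <1 1 1>; <1 2 0>; <1 2 1>}
[PSO] allowed = {<0 0 0>; <0 0 1>; <0 1 0>; <0 1 1>; <0 2 0>; <0 2 1>; <1 0 0>; <1 0 1>; <1 1 0>; <1 1 1>; <1 2 0>; <1 2 1>}
target <1 0 0> ∈ {TSO,PSO}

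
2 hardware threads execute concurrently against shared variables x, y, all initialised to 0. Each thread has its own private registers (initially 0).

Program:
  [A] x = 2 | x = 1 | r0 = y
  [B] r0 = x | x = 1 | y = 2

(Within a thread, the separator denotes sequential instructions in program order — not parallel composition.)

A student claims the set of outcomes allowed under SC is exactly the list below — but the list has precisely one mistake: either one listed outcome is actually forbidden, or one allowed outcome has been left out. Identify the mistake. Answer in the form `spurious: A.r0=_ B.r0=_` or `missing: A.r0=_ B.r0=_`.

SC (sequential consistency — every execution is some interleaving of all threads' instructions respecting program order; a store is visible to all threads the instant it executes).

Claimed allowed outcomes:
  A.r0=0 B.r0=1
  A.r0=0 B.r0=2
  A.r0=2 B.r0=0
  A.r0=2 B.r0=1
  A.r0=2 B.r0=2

outcome vector order: (A.r0,B.r0)
SC: 6 outcomes — {(0,0); (0,1); (0,2); (2,0); (2,1); (2,2)}
SC∖claimed = {(0,0)}

missing: A.r0=0 B.r0=0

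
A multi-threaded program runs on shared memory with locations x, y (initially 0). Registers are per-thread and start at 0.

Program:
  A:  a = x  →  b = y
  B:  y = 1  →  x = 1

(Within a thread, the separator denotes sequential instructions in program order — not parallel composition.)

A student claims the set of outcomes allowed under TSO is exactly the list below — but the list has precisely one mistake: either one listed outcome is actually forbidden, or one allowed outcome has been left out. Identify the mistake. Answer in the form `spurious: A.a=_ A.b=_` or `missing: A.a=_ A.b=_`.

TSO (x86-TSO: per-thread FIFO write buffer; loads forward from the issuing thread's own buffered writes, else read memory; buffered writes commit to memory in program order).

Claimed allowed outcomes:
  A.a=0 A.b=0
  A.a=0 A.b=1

missing: A.a=1 A.b=1

outcome vector order: (A.a,A.b)
TSO: 3 outcomes — {(0,0), (0,1), (1,1)}
TSO∖claimed = {(1,1)}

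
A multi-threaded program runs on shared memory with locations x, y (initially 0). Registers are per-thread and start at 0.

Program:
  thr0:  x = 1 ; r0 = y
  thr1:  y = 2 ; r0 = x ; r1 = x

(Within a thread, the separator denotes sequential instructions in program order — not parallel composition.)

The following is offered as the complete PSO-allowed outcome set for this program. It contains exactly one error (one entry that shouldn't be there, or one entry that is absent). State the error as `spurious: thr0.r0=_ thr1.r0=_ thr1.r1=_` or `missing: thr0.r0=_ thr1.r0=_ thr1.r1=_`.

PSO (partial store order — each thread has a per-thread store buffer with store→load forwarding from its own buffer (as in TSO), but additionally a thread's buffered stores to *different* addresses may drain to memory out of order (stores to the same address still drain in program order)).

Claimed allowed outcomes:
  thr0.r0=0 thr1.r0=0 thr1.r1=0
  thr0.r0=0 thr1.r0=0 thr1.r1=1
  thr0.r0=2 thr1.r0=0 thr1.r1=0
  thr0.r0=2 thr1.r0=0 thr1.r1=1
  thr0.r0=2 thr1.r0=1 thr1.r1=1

missing: thr0.r0=0 thr1.r0=1 thr1.r1=1

outcome vector order: (thr0.r0,thr1.r0,thr1.r1)
under PSO → <0 0 0>; <0 0 1>; <0 1 1>; <2 0 0>; <2 0 1>; <2 1 1>
PSO∖claimed = {<0 1 1>}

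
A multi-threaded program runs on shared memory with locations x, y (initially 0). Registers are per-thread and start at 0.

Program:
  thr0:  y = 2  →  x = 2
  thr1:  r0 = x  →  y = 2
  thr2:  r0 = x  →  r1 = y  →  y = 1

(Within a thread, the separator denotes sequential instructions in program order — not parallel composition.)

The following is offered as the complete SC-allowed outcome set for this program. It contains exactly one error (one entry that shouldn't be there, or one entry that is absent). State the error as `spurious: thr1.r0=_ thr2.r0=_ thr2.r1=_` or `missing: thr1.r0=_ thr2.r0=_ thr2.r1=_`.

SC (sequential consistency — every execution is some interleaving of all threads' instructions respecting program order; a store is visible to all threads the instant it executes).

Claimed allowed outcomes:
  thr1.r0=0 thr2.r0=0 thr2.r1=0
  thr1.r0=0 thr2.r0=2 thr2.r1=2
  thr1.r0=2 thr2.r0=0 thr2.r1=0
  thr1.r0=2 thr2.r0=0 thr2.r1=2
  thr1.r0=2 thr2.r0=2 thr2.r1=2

missing: thr1.r0=0 thr2.r0=0 thr2.r1=2

outcome vector order: (thr1.r0,thr2.r0,thr2.r1)
[SC] allowed = {000 002 022 200 202 222}
SC∖claimed = {002}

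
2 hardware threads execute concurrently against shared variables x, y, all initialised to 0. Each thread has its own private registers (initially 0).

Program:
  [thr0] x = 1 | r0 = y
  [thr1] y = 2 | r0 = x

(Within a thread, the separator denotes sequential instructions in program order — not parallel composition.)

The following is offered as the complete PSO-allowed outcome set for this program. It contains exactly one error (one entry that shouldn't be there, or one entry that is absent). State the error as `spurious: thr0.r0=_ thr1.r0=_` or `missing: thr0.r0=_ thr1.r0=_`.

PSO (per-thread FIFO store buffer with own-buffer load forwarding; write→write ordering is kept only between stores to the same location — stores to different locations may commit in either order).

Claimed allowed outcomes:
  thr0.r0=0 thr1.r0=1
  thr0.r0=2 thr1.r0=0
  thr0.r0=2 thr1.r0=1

outcome vector order: (thr0.r0,thr1.r0)
PSO (4): 00 01 20 21
PSO∖claimed = {00}

missing: thr0.r0=0 thr1.r0=0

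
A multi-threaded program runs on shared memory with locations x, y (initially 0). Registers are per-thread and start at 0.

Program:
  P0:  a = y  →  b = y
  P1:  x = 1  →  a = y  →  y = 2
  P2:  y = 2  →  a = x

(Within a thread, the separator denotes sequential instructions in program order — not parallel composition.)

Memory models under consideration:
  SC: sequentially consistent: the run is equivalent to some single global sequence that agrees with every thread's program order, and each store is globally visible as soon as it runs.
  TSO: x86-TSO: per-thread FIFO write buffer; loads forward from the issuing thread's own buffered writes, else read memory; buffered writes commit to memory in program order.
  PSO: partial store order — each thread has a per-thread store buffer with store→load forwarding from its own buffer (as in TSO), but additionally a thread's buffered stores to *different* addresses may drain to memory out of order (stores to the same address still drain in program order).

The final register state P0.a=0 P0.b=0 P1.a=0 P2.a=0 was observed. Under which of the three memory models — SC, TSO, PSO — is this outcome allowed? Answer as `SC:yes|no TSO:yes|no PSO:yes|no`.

outcome vector order: (P0.a,P0.b,P1.a,P2.a)
[SC] allowed = {0001; 0020; 0021; 0201; 0220; 0221; 2201; 2220; 2221}
[TSO] allowed = {0000; 0001; 0020; 0021; 0200; 0201; 0220; 0221; 2200; 2201; 2220; 2221}
[PSO] allowed = {0000; 0001; 0020; 0021; 0200; 0201; 0220; 0221; 2200; 2201; 2220; 2221}
target 0000 ∈ {TSO,PSO}

SC:no TSO:yes PSO:yes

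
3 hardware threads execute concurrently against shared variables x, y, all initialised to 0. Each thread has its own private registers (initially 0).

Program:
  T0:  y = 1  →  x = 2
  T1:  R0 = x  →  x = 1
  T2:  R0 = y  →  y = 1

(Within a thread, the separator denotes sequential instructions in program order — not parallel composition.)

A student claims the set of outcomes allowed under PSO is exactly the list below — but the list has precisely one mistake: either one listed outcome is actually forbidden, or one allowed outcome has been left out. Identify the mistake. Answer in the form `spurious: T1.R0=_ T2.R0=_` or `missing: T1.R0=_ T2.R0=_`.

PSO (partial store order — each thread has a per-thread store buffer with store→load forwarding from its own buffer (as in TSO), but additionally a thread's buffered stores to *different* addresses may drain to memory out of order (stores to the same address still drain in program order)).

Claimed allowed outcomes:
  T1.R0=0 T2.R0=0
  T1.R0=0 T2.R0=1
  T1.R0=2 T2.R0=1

missing: T1.R0=2 T2.R0=0

outcome vector order: (T1.R0,T2.R0)
under PSO → <0 0>; <0 1>; <2 0>; <2 1>
PSO∖claimed = {<2 0>}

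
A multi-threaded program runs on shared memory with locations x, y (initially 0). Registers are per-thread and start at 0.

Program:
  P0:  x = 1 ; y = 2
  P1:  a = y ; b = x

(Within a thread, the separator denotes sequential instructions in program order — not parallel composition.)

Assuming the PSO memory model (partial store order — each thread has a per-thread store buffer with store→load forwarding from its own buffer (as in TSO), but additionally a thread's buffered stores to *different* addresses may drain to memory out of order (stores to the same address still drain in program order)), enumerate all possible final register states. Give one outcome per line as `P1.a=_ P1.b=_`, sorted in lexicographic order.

outcome vector order: (P1.a,P1.b)
|PSO outcomes| = 4

P1.a=0 P1.b=0
P1.a=0 P1.b=1
P1.a=2 P1.b=0
P1.a=2 P1.b=1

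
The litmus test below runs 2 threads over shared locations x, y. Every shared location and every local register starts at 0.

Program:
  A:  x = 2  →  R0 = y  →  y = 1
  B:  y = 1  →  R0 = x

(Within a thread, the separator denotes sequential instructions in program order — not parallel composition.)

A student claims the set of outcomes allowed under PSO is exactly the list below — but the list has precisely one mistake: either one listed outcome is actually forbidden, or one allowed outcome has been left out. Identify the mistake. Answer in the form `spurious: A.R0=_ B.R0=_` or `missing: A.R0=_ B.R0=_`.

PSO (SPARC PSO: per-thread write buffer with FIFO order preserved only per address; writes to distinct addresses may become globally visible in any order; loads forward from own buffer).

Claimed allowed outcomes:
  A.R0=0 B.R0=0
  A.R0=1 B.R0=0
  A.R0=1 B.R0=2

outcome vector order: (A.R0,B.R0)
under PSO → (0,0), (0,2), (1,0), (1,2)
PSO∖claimed = {(0,2)}

missing: A.R0=0 B.R0=2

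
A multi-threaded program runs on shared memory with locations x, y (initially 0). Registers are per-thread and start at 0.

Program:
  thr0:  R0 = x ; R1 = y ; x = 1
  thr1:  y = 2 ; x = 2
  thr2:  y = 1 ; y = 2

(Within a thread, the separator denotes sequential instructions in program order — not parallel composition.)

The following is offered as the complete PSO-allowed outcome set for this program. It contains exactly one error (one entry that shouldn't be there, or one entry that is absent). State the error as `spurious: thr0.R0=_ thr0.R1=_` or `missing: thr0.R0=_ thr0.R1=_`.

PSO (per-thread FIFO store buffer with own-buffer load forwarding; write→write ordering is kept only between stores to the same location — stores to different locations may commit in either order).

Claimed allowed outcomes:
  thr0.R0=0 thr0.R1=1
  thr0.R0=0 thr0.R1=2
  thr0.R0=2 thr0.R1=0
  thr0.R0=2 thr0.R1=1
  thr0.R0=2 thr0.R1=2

outcome vector order: (thr0.R0,thr0.R1)
under PSO → 0/0, 0/1, 0/2, 2/0, 2/1, 2/2
PSO∖claimed = {0/0}

missing: thr0.R0=0 thr0.R1=0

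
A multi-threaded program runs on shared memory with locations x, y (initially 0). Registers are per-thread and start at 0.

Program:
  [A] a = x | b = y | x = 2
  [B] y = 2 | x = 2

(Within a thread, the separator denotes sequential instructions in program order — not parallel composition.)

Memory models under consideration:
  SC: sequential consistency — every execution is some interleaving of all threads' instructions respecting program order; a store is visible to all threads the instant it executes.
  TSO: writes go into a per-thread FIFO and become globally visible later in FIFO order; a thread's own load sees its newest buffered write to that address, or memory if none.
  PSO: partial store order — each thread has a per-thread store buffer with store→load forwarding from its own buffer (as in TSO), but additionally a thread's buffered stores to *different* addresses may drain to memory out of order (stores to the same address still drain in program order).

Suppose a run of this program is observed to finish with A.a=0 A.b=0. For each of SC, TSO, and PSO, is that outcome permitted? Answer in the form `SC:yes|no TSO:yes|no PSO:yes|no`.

SC:yes TSO:yes PSO:yes

outcome vector order: (A.a,A.b)
[SC] allowed = {0/0; 0/2; 2/2}
[TSO] allowed = {0/0; 0/2; 2/2}
[PSO] allowed = {0/0; 0/2; 2/0; 2/2}
target 0/0 ∈ {SC,TSO,PSO}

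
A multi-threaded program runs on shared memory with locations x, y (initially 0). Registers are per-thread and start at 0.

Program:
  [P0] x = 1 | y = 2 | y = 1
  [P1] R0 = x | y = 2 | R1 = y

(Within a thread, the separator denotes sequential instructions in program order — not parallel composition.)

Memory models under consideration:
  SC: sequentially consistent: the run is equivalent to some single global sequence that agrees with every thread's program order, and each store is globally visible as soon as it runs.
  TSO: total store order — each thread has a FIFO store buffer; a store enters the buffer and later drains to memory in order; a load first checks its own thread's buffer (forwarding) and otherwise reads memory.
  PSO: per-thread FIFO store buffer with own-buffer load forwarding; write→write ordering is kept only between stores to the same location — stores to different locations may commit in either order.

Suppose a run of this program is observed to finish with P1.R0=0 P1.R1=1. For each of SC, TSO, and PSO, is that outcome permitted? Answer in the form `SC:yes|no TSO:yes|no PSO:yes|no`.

SC:yes TSO:yes PSO:yes

outcome vector order: (P1.R0,P1.R1)
[SC] allowed = {0/1 0/2 1/1 1/2}
[TSO] allowed = {0/1 0/2 1/1 1/2}
[PSO] allowed = {0/1 0/2 1/1 1/2}
target 0/1 ∈ {SC,TSO,PSO}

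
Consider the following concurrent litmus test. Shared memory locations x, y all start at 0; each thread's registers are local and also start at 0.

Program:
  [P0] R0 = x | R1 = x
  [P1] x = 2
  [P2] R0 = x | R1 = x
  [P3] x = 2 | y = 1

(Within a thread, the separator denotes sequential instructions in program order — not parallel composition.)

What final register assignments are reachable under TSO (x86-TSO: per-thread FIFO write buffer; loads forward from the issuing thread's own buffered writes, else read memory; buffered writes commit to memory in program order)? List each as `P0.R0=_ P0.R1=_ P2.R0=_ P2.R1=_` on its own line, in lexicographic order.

outcome vector order: (P0.R0,P0.R1,P2.R0,P2.R1)
|TSO outcomes| = 9

P0.R0=0 P0.R1=0 P2.R0=0 P2.R1=0
P0.R0=0 P0.R1=0 P2.R0=0 P2.R1=2
P0.R0=0 P0.R1=0 P2.R0=2 P2.R1=2
P0.R0=0 P0.R1=2 P2.R0=0 P2.R1=0
P0.R0=0 P0.R1=2 P2.R0=0 P2.R1=2
P0.R0=0 P0.R1=2 P2.R0=2 P2.R1=2
P0.R0=2 P0.R1=2 P2.R0=0 P2.R1=0
P0.R0=2 P0.R1=2 P2.R0=0 P2.R1=2
P0.R0=2 P0.R1=2 P2.R0=2 P2.R1=2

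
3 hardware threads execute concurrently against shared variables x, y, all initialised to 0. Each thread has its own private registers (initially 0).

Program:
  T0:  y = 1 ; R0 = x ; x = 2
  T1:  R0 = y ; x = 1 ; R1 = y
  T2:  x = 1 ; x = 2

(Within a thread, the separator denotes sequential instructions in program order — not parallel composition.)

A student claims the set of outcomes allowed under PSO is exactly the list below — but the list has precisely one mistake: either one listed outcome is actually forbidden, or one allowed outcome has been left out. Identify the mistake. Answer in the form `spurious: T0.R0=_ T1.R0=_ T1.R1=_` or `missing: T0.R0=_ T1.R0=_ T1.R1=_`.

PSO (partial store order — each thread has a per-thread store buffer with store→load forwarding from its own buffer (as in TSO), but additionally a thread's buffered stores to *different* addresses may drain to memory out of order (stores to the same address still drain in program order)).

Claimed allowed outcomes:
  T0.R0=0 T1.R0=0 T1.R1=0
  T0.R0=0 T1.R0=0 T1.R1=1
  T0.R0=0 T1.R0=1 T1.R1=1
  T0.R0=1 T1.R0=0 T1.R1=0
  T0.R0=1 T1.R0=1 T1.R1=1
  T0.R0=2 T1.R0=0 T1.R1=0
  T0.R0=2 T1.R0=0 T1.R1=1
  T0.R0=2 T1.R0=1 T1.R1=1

outcome vector order: (T0.R0,T1.R0,T1.R1)
[PSO] allowed = {000, 001, 011, 100, 101, 111, 200, 201, 211}
PSO∖claimed = {101}

missing: T0.R0=1 T1.R0=0 T1.R1=1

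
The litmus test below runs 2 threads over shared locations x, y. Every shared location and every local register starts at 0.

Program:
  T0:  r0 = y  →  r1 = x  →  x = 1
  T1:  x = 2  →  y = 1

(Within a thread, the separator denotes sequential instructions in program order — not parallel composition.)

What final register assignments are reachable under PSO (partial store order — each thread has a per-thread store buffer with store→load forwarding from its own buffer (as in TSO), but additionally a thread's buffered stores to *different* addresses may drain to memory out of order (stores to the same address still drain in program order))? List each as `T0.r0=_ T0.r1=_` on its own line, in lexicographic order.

outcome vector order: (T0.r0,T0.r1)
|PSO outcomes| = 4

T0.r0=0 T0.r1=0
T0.r0=0 T0.r1=2
T0.r0=1 T0.r1=0
T0.r0=1 T0.r1=2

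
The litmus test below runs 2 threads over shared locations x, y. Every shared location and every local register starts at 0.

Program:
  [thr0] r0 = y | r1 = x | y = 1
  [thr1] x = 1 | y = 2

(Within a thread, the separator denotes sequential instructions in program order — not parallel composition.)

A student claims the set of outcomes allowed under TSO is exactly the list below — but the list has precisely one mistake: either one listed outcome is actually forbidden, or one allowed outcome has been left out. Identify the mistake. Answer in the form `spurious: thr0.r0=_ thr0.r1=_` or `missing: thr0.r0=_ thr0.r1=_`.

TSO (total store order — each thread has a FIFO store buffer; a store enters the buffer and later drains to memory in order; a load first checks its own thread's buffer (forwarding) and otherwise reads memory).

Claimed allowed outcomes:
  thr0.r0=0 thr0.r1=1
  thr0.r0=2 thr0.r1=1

outcome vector order: (thr0.r0,thr0.r1)
TSO: 3 outcomes — {00; 01; 21}
TSO∖claimed = {00}

missing: thr0.r0=0 thr0.r1=0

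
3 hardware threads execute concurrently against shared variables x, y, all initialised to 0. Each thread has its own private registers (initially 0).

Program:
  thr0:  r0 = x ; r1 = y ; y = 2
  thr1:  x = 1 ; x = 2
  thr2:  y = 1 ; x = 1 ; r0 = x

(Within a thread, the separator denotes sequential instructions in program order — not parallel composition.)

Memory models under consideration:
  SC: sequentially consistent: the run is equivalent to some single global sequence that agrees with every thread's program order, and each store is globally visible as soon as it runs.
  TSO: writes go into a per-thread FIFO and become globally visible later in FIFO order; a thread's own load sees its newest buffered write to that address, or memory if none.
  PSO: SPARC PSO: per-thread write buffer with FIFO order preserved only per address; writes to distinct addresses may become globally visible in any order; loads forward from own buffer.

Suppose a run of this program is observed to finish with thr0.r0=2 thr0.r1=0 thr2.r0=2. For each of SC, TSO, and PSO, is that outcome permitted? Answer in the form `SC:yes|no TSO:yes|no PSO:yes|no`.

outcome vector order: (thr0.r0,thr0.r1,thr2.r0)
under SC → 0/0/1, 0/0/2, 0/1/1, 0/1/2, 1/0/1, 1/0/2, 1/1/1, 1/1/2, 2/0/1, 2/1/1, 2/1/2
under TSO → 0/0/1, 0/0/2, 0/1/1, 0/1/2, 1/0/1, 1/0/2, 1/1/1, 1/1/2, 2/0/1, 2/1/1, 2/1/2
under PSO → 0/0/1, 0/0/2, 0/1/1, 0/1/2, 1/0/1, 1/0/2, 1/1/1, 1/1/2, 2/0/1, 2/0/2, 2/1/1, 2/1/2
target 2/0/2 ∈ {PSO}

SC:no TSO:no PSO:yes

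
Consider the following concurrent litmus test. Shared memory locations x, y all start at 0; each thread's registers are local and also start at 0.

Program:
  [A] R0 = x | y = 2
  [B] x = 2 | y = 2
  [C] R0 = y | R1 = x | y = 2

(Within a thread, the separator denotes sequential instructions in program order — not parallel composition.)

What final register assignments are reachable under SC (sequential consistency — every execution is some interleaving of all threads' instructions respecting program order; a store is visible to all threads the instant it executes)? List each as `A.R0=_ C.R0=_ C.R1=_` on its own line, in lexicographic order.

outcome vector order: (A.R0,C.R0,C.R1)
|SC outcomes| = 7

A.R0=0 C.R0=0 C.R1=0
A.R0=0 C.R0=0 C.R1=2
A.R0=0 C.R0=2 C.R1=0
A.R0=0 C.R0=2 C.R1=2
A.R0=2 C.R0=0 C.R1=0
A.R0=2 C.R0=0 C.R1=2
A.R0=2 C.R0=2 C.R1=2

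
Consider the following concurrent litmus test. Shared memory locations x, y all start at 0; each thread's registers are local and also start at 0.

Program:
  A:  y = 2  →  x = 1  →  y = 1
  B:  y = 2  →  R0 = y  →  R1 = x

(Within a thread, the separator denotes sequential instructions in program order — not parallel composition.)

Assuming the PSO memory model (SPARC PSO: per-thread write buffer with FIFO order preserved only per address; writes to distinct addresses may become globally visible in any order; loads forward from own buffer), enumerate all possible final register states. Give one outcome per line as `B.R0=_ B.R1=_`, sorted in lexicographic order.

B.R0=1 B.R1=0
B.R0=1 B.R1=1
B.R0=2 B.R1=0
B.R0=2 B.R1=1

outcome vector order: (B.R0,B.R1)
|PSO outcomes| = 4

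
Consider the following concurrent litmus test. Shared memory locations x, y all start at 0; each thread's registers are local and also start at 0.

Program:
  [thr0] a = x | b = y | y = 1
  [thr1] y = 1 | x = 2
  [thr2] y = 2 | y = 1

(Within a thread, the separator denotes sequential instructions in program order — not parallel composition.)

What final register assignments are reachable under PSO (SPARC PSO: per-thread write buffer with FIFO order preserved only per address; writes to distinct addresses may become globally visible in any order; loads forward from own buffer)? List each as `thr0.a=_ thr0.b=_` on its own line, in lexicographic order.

thr0.a=0 thr0.b=0
thr0.a=0 thr0.b=1
thr0.a=0 thr0.b=2
thr0.a=2 thr0.b=0
thr0.a=2 thr0.b=1
thr0.a=2 thr0.b=2

outcome vector order: (thr0.a,thr0.b)
|PSO outcomes| = 6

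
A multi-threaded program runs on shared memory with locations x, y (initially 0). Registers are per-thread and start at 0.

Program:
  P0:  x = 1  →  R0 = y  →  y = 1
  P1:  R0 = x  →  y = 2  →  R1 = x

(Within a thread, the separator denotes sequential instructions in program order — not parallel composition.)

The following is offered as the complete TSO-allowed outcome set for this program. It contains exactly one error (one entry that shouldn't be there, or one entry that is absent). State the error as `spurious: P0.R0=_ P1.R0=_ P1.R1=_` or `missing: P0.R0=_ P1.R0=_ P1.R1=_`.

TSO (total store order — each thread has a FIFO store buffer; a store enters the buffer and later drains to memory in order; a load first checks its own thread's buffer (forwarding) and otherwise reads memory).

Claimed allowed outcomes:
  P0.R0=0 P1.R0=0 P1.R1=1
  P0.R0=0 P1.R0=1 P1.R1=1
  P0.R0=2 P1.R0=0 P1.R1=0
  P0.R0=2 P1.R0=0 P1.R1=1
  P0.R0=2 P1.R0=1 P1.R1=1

missing: P0.R0=0 P1.R0=0 P1.R1=0

outcome vector order: (P0.R0,P1.R0,P1.R1)
TSO: 6 outcomes — {(0,0,0); (0,0,1); (0,1,1); (2,0,0); (2,0,1); (2,1,1)}
TSO∖claimed = {(0,0,0)}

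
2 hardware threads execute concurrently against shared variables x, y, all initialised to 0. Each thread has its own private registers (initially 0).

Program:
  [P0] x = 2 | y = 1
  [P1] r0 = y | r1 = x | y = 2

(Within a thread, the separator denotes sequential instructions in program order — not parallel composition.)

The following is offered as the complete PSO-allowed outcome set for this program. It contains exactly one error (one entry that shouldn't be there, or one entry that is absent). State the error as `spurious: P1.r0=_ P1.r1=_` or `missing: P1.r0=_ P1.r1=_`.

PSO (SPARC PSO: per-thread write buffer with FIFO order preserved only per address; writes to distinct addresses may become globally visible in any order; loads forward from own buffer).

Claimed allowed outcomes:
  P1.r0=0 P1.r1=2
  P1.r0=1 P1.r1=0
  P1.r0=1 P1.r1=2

missing: P1.r0=0 P1.r1=0

outcome vector order: (P1.r0,P1.r1)
under PSO → 0/0 0/2 1/0 1/2
PSO∖claimed = {0/0}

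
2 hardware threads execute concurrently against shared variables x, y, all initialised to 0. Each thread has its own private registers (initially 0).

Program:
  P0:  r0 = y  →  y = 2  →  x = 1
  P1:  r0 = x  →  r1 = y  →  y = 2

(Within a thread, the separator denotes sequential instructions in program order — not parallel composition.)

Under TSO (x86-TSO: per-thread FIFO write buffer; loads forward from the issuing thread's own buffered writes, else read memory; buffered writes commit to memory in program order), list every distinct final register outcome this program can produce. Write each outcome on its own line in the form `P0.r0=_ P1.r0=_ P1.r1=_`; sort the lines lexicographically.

P0.r0=0 P1.r0=0 P1.r1=0
P0.r0=0 P1.r0=0 P1.r1=2
P0.r0=0 P1.r0=1 P1.r1=2
P0.r0=2 P1.r0=0 P1.r1=0

outcome vector order: (P0.r0,P1.r0,P1.r1)
|TSO outcomes| = 4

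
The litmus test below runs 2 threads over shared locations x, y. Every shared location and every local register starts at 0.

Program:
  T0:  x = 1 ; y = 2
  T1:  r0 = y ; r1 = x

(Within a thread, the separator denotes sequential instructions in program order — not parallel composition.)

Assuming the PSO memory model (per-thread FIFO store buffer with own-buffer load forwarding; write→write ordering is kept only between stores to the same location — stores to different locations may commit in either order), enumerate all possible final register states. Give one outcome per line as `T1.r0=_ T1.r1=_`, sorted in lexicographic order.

outcome vector order: (T1.r0,T1.r1)
|PSO outcomes| = 4

T1.r0=0 T1.r1=0
T1.r0=0 T1.r1=1
T1.r0=2 T1.r1=0
T1.r0=2 T1.r1=1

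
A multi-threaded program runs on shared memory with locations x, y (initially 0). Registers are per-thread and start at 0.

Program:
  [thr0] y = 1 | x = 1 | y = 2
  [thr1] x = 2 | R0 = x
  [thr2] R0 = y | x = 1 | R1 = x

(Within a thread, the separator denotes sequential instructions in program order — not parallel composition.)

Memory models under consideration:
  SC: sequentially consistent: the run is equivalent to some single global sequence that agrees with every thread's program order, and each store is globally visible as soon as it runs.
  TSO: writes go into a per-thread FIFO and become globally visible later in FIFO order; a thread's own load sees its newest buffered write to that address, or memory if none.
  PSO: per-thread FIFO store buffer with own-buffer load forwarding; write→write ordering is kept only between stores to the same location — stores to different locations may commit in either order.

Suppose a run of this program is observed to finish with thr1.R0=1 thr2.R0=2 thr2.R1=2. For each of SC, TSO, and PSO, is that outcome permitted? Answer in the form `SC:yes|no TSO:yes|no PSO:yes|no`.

SC:no TSO:no PSO:yes

outcome vector order: (thr1.R0,thr2.R0,thr2.R1)
SC (11): 1/0/1; 1/0/2; 1/1/1; 1/1/2; 1/2/1; 2/0/1; 2/0/2; 2/1/1; 2/1/2; 2/2/1; 2/2/2
TSO (11): 1/0/1; 1/0/2; 1/1/1; 1/1/2; 1/2/1; 2/0/1; 2/0/2; 2/1/1; 2/1/2; 2/2/1; 2/2/2
PSO (12): 1/0/1; 1/0/2; 1/1/1; 1/1/2; 1/2/1; 1/2/2; 2/0/1; 2/0/2; 2/1/1; 2/1/2; 2/2/1; 2/2/2
target 1/2/2 ∈ {PSO}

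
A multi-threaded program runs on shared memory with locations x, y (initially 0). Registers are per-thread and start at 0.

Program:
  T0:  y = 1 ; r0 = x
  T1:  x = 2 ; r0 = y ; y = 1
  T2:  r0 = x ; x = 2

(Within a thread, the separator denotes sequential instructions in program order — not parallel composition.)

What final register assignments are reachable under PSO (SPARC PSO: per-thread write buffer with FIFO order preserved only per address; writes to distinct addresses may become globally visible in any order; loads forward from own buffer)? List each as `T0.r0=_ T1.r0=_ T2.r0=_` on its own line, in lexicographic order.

T0.r0=0 T1.r0=0 T2.r0=0
T0.r0=0 T1.r0=0 T2.r0=2
T0.r0=0 T1.r0=1 T2.r0=0
T0.r0=0 T1.r0=1 T2.r0=2
T0.r0=2 T1.r0=0 T2.r0=0
T0.r0=2 T1.r0=0 T2.r0=2
T0.r0=2 T1.r0=1 T2.r0=0
T0.r0=2 T1.r0=1 T2.r0=2

outcome vector order: (T0.r0,T1.r0,T2.r0)
|PSO outcomes| = 8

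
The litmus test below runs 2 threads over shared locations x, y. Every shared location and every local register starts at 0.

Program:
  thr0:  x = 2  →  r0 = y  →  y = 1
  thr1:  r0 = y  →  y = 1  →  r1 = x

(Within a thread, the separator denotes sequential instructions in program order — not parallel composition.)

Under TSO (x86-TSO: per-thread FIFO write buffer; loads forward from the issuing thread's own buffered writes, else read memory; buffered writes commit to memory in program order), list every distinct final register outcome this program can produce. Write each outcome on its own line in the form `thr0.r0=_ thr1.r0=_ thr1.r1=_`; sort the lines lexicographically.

outcome vector order: (thr0.r0,thr1.r0,thr1.r1)
|TSO outcomes| = 5

thr0.r0=0 thr1.r0=0 thr1.r1=0
thr0.r0=0 thr1.r0=0 thr1.r1=2
thr0.r0=0 thr1.r0=1 thr1.r1=2
thr0.r0=1 thr1.r0=0 thr1.r1=0
thr0.r0=1 thr1.r0=0 thr1.r1=2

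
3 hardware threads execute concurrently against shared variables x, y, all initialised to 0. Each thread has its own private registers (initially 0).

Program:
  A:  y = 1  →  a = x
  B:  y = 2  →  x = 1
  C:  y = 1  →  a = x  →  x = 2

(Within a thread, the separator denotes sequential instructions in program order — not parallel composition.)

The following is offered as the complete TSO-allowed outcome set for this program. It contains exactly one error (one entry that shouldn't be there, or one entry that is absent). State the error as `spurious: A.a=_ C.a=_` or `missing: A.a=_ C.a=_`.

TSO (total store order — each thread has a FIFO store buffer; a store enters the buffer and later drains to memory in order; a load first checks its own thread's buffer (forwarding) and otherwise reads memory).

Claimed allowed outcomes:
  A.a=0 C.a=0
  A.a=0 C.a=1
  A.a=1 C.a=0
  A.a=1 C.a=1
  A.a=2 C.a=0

missing: A.a=2 C.a=1

outcome vector order: (A.a,C.a)
TSO (6): 00, 01, 10, 11, 20, 21
TSO∖claimed = {21}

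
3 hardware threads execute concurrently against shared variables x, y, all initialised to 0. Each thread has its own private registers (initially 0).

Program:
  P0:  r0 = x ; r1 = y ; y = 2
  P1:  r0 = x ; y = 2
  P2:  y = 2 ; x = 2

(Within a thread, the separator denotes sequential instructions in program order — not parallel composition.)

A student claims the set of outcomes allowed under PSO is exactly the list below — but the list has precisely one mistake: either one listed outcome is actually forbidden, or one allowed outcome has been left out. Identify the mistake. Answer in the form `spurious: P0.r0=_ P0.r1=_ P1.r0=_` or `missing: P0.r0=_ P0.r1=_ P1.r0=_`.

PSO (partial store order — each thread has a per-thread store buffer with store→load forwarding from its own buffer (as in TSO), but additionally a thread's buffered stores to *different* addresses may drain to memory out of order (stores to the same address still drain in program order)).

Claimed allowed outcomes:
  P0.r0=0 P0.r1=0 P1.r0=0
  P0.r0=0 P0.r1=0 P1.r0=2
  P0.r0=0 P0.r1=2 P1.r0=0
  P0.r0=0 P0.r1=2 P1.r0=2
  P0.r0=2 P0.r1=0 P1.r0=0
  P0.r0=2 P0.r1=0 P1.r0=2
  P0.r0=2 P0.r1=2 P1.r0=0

missing: P0.r0=2 P0.r1=2 P1.r0=2

outcome vector order: (P0.r0,P0.r1,P1.r0)
PSO: 8 outcomes — {(0,0,0) (0,0,2) (0,2,0) (0,2,2) (2,0,0) (2,0,2) (2,2,0) (2,2,2)}
PSO∖claimed = {(2,2,2)}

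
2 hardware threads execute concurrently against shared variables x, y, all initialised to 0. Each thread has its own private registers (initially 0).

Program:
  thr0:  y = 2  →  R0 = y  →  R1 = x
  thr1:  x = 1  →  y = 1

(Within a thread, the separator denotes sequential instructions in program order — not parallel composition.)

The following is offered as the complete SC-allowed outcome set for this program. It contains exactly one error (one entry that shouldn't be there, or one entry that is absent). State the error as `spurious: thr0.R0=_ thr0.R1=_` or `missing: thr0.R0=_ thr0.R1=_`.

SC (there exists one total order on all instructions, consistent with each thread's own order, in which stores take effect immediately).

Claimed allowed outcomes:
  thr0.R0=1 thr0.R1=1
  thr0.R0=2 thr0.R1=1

missing: thr0.R0=2 thr0.R1=0

outcome vector order: (thr0.R0,thr0.R1)
SC: 3 outcomes — {(1,1); (2,0); (2,1)}
SC∖claimed = {(2,0)}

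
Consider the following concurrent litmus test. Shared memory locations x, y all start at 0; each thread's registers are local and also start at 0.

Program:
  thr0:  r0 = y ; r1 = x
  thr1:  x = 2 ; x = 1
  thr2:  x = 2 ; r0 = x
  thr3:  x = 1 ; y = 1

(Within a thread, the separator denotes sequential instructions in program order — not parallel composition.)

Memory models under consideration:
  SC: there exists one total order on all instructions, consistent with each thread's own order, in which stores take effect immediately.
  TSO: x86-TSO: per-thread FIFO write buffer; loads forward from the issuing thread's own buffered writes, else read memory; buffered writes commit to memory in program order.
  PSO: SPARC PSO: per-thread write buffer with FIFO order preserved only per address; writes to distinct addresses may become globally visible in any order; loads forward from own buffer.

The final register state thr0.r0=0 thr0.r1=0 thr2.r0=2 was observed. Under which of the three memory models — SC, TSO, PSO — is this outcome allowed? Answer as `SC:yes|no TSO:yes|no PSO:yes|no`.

outcome vector order: (thr0.r0,thr0.r1,thr2.r0)
under SC → <0 0 1>; <0 0 2>; <0 1 1>; <0 1 2>; <0 2 1>; <0 2 2>; <1 1 1>; <1 1 2>; <1 2 1>; <1 2 2>
under TSO → <0 0 1>; <0 0 2>; <0 1 1>; <0 1 2>; <0 2 1>; <0 2 2>; <1 1 1>; <1 1 2>; <1 2 1>; <1 2 2>
under PSO → <0 0 1>; <0 0 2>; <0 1 1>; <0 1 2>; <0 2 1>; <0 2 2>; <1 0 1>; <1 0 2>; <1 1 1>; <1 1 2>; <1 2 1>; <1 2 2>
target <0 0 2> ∈ {SC,TSO,PSO}

SC:yes TSO:yes PSO:yes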